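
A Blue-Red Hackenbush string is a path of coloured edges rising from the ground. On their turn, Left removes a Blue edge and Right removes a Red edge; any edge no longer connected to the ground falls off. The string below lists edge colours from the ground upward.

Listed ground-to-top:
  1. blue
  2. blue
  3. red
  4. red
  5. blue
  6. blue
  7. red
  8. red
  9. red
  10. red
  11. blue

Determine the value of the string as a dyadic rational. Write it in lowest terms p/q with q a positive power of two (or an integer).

g_1 [b]  L=[0]  R=[none]  → 1
g_2 [bb]  L=[0 1]  R=[none]  → 2
g_3 [bbr]  L=[0 1]  R=[2]  → 3/2
g_4 [bbrr]  L=[0 1]  R=[3/2 2]  → 5/4
g_5 [bbrrb]  L=[0 1 5/4]  R=[3/2 2]  → 11/8
g_6 [bbrrbb]  L=[0 1 5/4 11/8]  R=[3/2 2]  → 23/16
g_7 [bbrrbbr]  L=[0 1 5/4 11/8]  R=[23/16 3/2 2]  → 45/32
g_8 [bbrrbbrr]  L=[0 1 5/4 11/8]  R=[45/32 23/16 3/2 2]  → 89/64
g_9 [bbrrbbrrr]  L=[0 1 5/4 11/8]  R=[89/64 45/32 23/16 3/2 2]  → 177/128
g_10 [bbrrbbrrrr]  L=[0 1 5/4 11/8]  R=[177/128 89/64 45/32 23/16 3/2 2]  → 353/256
g_11 [bbrrbbrrrrb]  L=[0 1 5/4 11/8 353/256]  R=[177/128 89/64 45/32 23/16 3/2 2]  → 707/512

707/512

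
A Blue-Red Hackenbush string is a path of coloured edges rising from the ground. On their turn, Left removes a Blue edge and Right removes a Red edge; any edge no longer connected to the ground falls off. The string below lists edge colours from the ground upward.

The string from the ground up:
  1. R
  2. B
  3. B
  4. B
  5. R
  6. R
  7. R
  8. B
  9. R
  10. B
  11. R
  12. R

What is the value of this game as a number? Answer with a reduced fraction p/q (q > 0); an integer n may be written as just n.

-471/2048

1 of 12 · R · max L −∞ · min R 0 — -1
2 of 12 · RB · max L -1 · min R 0 — -1/2
3 of 12 · RBB · max L -1/2 · min R 0 — -1/4
4 of 12 · RBBB · max L -1/4 · min R 0 — -1/8
5 of 12 · RBBBR · max L -1/4 · min R -1/8 — -3/16
6 of 12 · RBBBRR · max L -1/4 · min R -3/16 — -7/32
7 of 12 · RBBBRRR · max L -1/4 · min R -7/32 — -15/64
8 of 12 · RBBBRRRB · max L -15/64 · min R -7/32 — -29/128
9 of 12 · RBBBRRRBR · max L -15/64 · min R -29/128 — -59/256
10 of 12 · RBBBRRRBRB · max L -59/256 · min R -29/128 — -117/512
11 of 12 · RBBBRRRBRBR · max L -59/256 · min R -117/512 — -235/1024
12 of 12 · RBBBRRRBRBRR · max L -59/256 · min R -235/1024 — -471/2048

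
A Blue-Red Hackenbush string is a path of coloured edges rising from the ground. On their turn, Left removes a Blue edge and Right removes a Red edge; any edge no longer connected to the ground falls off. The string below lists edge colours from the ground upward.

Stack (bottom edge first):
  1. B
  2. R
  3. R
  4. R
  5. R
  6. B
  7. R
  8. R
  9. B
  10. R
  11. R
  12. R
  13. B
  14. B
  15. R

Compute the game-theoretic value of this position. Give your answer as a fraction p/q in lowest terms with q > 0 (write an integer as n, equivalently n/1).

1165/16384

1 of 15 · B · max L 0 · min R +∞ so 1
2 of 15 · BR · max L 0 · min R 1 so 1/2
3 of 15 · BRR · max L 0 · min R 1/2 so 1/4
4 of 15 · BRRR · max L 0 · min R 1/4 so 1/8
5 of 15 · BRRRR · max L 0 · min R 1/8 so 1/16
6 of 15 · BRRRRB · max L 1/16 · min R 1/8 so 3/32
7 of 15 · BRRRRBR · max L 1/16 · min R 3/32 so 5/64
8 of 15 · BRRRRBRR · max L 1/16 · min R 5/64 so 9/128
9 of 15 · BRRRRBRRB · max L 9/128 · min R 5/64 so 19/256
10 of 15 · BRRRRBRRBR · max L 9/128 · min R 19/256 so 37/512
11 of 15 · BRRRRBRRBRR · max L 9/128 · min R 37/512 so 73/1024
12 of 15 · BRRRRBRRBRRR · max L 9/128 · min R 73/1024 so 145/2048
13 of 15 · BRRRRBRRBRRRB · max L 145/2048 · min R 73/1024 so 291/4096
14 of 15 · BRRRRBRRBRRRBB · max L 291/4096 · min R 73/1024 so 583/8192
15 of 15 · BRRRRBRRBRRRBBR · max L 291/4096 · min R 583/8192 so 1165/16384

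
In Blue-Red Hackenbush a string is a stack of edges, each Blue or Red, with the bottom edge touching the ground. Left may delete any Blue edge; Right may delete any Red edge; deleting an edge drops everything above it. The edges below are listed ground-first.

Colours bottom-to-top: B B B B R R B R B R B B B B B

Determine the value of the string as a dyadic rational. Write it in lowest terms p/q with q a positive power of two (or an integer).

v_1 [B]  L=[0]  R=[]  — 1
v_2 [BB]  L=[0,1]  R=[]  — 2
v_3 [BBB]  L=[0,1,2]  R=[]  — 3
v_4 [BBBB]  L=[0,1,2,3]  R=[]  — 4
v_5 [BBBBR]  L=[0,1,2,3]  R=[4]  — 7/2
v_6 [BBBBRR]  L=[0,1,2,3]  R=[7/2,4]  — 13/4
v_7 [BBBBRRB]  L=[0,1,2,3,13/4]  R=[7/2,4]  — 27/8
v_8 [BBBBRRBR]  L=[0,1,2,3,13/4]  R=[27/8,7/2,4]  — 53/16
v_9 [BBBBRRBRB]  L=[0,1,2,3,13/4,53/16]  R=[27/8,7/2,4]  — 107/32
v_10 [BBBBRRBRBR]  L=[0,1,2,3,13/4,53/16]  R=[107/32,27/8,7/2,4]  — 213/64
v_11 [BBBBRRBRBRB]  L=[0,1,2,3,13/4,53/16,213/64]  R=[107/32,27/8,7/2,4]  — 427/128
v_12 [BBBBRRBRBRBB]  L=[0,1,2,3,13/4,53/16,213/64,427/128]  R=[107/32,27/8,7/2,4]  — 855/256
v_13 [BBBBRRBRBRBBB]  L=[0,1,2,3,13/4,53/16,213/64,427/128,855/256]  R=[107/32,27/8,7/2,4]  — 1711/512
v_14 [BBBBRRBRBRBBBB]  L=[0,1,2,3,13/4,53/16,213/64,427/128,855/256,1711/512]  R=[107/32,27/8,7/2,4]  — 3423/1024
v_15 [BBBBRRBRBRBBBBB]  L=[0,1,2,3,13/4,53/16,213/64,427/128,855/256,1711/512,3423/1024]  R=[107/32,27/8,7/2,4]  — 6847/2048

6847/2048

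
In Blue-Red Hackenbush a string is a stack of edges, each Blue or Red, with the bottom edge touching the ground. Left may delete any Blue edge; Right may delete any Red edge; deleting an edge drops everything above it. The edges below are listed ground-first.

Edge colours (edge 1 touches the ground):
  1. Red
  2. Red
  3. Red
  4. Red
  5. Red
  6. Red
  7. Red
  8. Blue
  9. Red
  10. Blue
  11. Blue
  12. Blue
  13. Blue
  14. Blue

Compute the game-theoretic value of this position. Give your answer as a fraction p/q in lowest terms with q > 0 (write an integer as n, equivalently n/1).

Recurse on prefixes of the 14-edge string Red Red Red Red Red Red Red Blue Red Blue Blue Blue Blue Blue:
R: Left { (no moves) }, Right { 0 } so simplest -1
RR: Left { (no moves) }, Right { -1 0 } so simplest -2
RRR: Left { (no moves) }, Right { -2 -1 0 } so simplest -3
RRRR: Left { (no moves) }, Right { -3 -2 -1 0 } so simplest -4
RRRRR: Left { (no moves) }, Right { -4 -3 -2 -1 0 } so simplest -5
RRRRRR: Left { (no moves) }, Right { -5 -4 -3 -2 -1 0 } so simplest -6
RRRRRRR: Left { (no moves) }, Right { -6 -5 -4 -3 -2 -1 0 } so simplest -7
RRRRRRRB: Left { -7 }, Right { -6 -5 -4 -3 -2 -1 0 } so simplest -13/2
RRRRRRRBR: Left { -7 }, Right { -13/2 -6 -5 -4 -3 -2 -1 0 } so simplest -27/4
RRRRRRRBRB: Left { -7 -27/4 }, Right { -13/2 -6 -5 -4 -3 -2 -1 0 } so simplest -53/8
RRRRRRRBRBB: Left { -7 -27/4 -53/8 }, Right { -13/2 -6 -5 -4 -3 -2 -1 0 } so simplest -105/16
RRRRRRRBRBBB: Left { -7 -27/4 -53/8 -105/16 }, Right { -13/2 -6 -5 -4 -3 -2 -1 0 } so simplest -209/32
RRRRRRRBRBBBB: Left { -7 -27/4 -53/8 -105/16 -209/32 }, Right { -13/2 -6 -5 -4 -3 -2 -1 0 } so simplest -417/64
RRRRRRRBRBBBBB: Left { -7 -27/4 -53/8 -105/16 -209/32 -417/64 }, Right { -13/2 -6 -5 -4 -3 -2 -1 0 } so simplest -833/128

-833/128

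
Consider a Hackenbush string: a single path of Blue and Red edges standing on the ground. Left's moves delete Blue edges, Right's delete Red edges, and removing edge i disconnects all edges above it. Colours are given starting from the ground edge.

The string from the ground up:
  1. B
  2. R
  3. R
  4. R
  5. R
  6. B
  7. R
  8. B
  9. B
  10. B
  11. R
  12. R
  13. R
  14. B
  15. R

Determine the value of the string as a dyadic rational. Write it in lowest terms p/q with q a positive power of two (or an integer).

1477/16384

Build val(s[:k]) for k = 1..15, string s = B R R R R B R B B B R R R B R.
1 of 15 · B · max L 0 · min R +∞ so 1
2 of 15 · BR · max L 0 · min R 1 so 1/2
3 of 15 · BRR · max L 0 · min R 1/2 so 1/4
4 of 15 · BRRR · max L 0 · min R 1/4 so 1/8
5 of 15 · BRRRR · max L 0 · min R 1/8 so 1/16
6 of 15 · BRRRRB · max L 1/16 · min R 1/8 so 3/32
7 of 15 · BRRRRBR · max L 1/16 · min R 3/32 so 5/64
8 of 15 · BRRRRBRB · max L 5/64 · min R 3/32 so 11/128
9 of 15 · BRRRRBRBB · max L 11/128 · min R 3/32 so 23/256
10 of 15 · BRRRRBRBBB · max L 23/256 · min R 3/32 so 47/512
11 of 15 · BRRRRBRBBBR · max L 23/256 · min R 47/512 so 93/1024
12 of 15 · BRRRRBRBBBRR · max L 23/256 · min R 93/1024 so 185/2048
13 of 15 · BRRRRBRBBBRRR · max L 23/256 · min R 185/2048 so 369/4096
14 of 15 · BRRRRBRBBBRRRB · max L 369/4096 · min R 185/2048 so 739/8192
15 of 15 · BRRRRBRBBBRRRBR · max L 369/4096 · min R 739/8192 so 1477/16384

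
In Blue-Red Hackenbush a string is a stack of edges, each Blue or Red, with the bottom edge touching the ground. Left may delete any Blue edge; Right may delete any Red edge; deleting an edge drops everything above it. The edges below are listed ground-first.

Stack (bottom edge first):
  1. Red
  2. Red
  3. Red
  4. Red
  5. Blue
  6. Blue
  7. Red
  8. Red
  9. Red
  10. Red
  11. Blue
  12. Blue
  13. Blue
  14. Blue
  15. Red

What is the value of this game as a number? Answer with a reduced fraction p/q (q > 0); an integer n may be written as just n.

value_1 [R]  L=[—]  R=[0]  ⇒ -1
value_2 [RR]  L=[—]  R=[-1 0]  ⇒ -2
value_3 [RRR]  L=[—]  R=[-2 -1 0]  ⇒ -3
value_4 [RRRR]  L=[—]  R=[-3 -2 -1 0]  ⇒ -4
value_5 [RRRRB]  L=[-4]  R=[-3 -2 -1 0]  ⇒ -7/2
value_6 [RRRRBB]  L=[-4 -7/2]  R=[-3 -2 -1 0]  ⇒ -13/4
value_7 [RRRRBBR]  L=[-4 -7/2]  R=[-13/4 -3 -2 -1 0]  ⇒ -27/8
value_8 [RRRRBBRR]  L=[-4 -7/2]  R=[-27/8 -13/4 -3 -2 -1 0]  ⇒ -55/16
value_9 [RRRRBBRRR]  L=[-4 -7/2]  R=[-55/16 -27/8 -13/4 -3 -2 -1 0]  ⇒ -111/32
value_10 [RRRRBBRRRR]  L=[-4 -7/2]  R=[-111/32 -55/16 -27/8 -13/4 -3 -2 -1 0]  ⇒ -223/64
value_11 [RRRRBBRRRRB]  L=[-4 -7/2 -223/64]  R=[-111/32 -55/16 -27/8 -13/4 -3 -2 -1 0]  ⇒ -445/128
value_12 [RRRRBBRRRRBB]  L=[-4 -7/2 -223/64 -445/128]  R=[-111/32 -55/16 -27/8 -13/4 -3 -2 -1 0]  ⇒ -889/256
value_13 [RRRRBBRRRRBBB]  L=[-4 -7/2 -223/64 -445/128 -889/256]  R=[-111/32 -55/16 -27/8 -13/4 -3 -2 -1 0]  ⇒ -1777/512
value_14 [RRRRBBRRRRBBBB]  L=[-4 -7/2 -223/64 -445/128 -889/256 -1777/512]  R=[-111/32 -55/16 -27/8 -13/4 -3 -2 -1 0]  ⇒ -3553/1024
value_15 [RRRRBBRRRRBBBBR]  L=[-4 -7/2 -223/64 -445/128 -889/256 -1777/512]  R=[-3553/1024 -111/32 -55/16 -27/8 -13/4 -3 -2 -1 0]  ⇒ -7107/2048

-7107/2048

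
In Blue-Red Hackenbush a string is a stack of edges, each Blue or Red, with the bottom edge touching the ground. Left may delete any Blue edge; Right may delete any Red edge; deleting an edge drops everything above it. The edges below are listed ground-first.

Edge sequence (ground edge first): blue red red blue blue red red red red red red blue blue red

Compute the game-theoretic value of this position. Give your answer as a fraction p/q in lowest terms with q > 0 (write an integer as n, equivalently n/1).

3085/8192

Recurse on prefixes of the 14-edge string blue red red blue blue red red red red red red blue blue red:
G(b) = { 0 | none } => 1
G(br) = { 0 | 1 } => 1/2
G(brr) = { 0 | 1/2,1 } => 1/4
G(brrb) = { 0,1/4 | 1/2,1 } => 3/8
G(brrbb) = { 0,1/4,3/8 | 1/2,1 } => 7/16
G(brrbbr) = { 0,1/4,3/8 | 7/16,1/2,1 } => 13/32
G(brrbbrr) = { 0,1/4,3/8 | 13/32,7/16,1/2,1 } => 25/64
G(brrbbrrr) = { 0,1/4,3/8 | 25/64,13/32,7/16,1/2,1 } => 49/128
G(brrbbrrrr) = { 0,1/4,3/8 | 49/128,25/64,13/32,7/16,1/2,1 } => 97/256
G(brrbbrrrrr) = { 0,1/4,3/8 | 97/256,49/128,25/64,13/32,7/16,1/2,1 } => 193/512
G(brrbbrrrrrr) = { 0,1/4,3/8 | 193/512,97/256,49/128,25/64,13/32,7/16,1/2,1 } => 385/1024
G(brrbbrrrrrrb) = { 0,1/4,3/8,385/1024 | 193/512,97/256,49/128,25/64,13/32,7/16,1/2,1 } => 771/2048
G(brrbbrrrrrrbb) = { 0,1/4,3/8,385/1024,771/2048 | 193/512,97/256,49/128,25/64,13/32,7/16,1/2,1 } => 1543/4096
G(brrbbrrrrrrbbr) = { 0,1/4,3/8,385/1024,771/2048 | 1543/4096,193/512,97/256,49/128,25/64,13/32,7/16,1/2,1 } => 3085/8192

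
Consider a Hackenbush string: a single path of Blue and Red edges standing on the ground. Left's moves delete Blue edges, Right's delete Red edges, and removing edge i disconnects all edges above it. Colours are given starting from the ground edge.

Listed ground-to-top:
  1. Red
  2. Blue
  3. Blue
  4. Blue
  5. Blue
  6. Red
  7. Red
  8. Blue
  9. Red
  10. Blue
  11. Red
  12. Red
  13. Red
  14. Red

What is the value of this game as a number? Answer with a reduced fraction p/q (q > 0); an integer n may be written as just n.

Build G(s[:k]) for k = 1..14, string s = Red Blue Blue Blue Blue Red Red Blue Red Blue Red Red Red Red.
edge 1 of 14 (Red): { (no moves) | 0 } → -1
edge 2 of 14 (Blue): { -1 | 0 } → -1/2
edge 3 of 14 (Blue): { -1; -1/2 | 0 } → -1/4
edge 4 of 14 (Blue): { -1; -1/2; -1/4 | 0 } → -1/8
edge 5 of 14 (Blue): { -1; -1/2; -1/4; -1/8 | 0 } → -1/16
edge 6 of 14 (Red): { -1; -1/2; -1/4; -1/8 | -1/16; 0 } → -3/32
edge 7 of 14 (Red): { -1; -1/2; -1/4; -1/8 | -3/32; -1/16; 0 } → -7/64
edge 8 of 14 (Blue): { -1; -1/2; -1/4; -1/8; -7/64 | -3/32; -1/16; 0 } → -13/128
edge 9 of 14 (Red): { -1; -1/2; -1/4; -1/8; -7/64 | -13/128; -3/32; -1/16; 0 } → -27/256
edge 10 of 14 (Blue): { -1; -1/2; -1/4; -1/8; -7/64; -27/256 | -13/128; -3/32; -1/16; 0 } → -53/512
edge 11 of 14 (Red): { -1; -1/2; -1/4; -1/8; -7/64; -27/256 | -53/512; -13/128; -3/32; -1/16; 0 } → -107/1024
edge 12 of 14 (Red): { -1; -1/2; -1/4; -1/8; -7/64; -27/256 | -107/1024; -53/512; -13/128; -3/32; -1/16; 0 } → -215/2048
edge 13 of 14 (Red): { -1; -1/2; -1/4; -1/8; -7/64; -27/256 | -215/2048; -107/1024; -53/512; -13/128; -3/32; -1/16; 0 } → -431/4096
edge 14 of 14 (Red): { -1; -1/2; -1/4; -1/8; -7/64; -27/256 | -431/4096; -215/2048; -107/1024; -53/512; -13/128; -3/32; -1/16; 0 } → -863/8192

-863/8192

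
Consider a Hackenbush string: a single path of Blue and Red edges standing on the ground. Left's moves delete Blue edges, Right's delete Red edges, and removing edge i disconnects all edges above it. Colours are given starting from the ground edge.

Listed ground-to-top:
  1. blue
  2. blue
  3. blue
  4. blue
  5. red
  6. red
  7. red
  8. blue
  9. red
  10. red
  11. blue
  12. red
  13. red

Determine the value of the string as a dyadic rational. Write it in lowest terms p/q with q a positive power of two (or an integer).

Recurse on prefixes of the 13-edge string blue blue blue blue red red red blue red red blue red red:
g(b) = { 0 | none } = 1
g(bb) = { 0,1 | none } = 2
g(bbb) = { 0,1,2 | none } = 3
g(bbbb) = { 0,1,2,3 | none } = 4
g(bbbbr) = { 0,1,2,3 | 4 } = 7/2
g(bbbbrr) = { 0,1,2,3 | 7/2,4 } = 13/4
g(bbbbrrr) = { 0,1,2,3 | 13/4,7/2,4 } = 25/8
g(bbbbrrrb) = { 0,1,2,3,25/8 | 13/4,7/2,4 } = 51/16
g(bbbbrrrbr) = { 0,1,2,3,25/8 | 51/16,13/4,7/2,4 } = 101/32
g(bbbbrrrbrr) = { 0,1,2,3,25/8 | 101/32,51/16,13/4,7/2,4 } = 201/64
g(bbbbrrrbrrb) = { 0,1,2,3,25/8,201/64 | 101/32,51/16,13/4,7/2,4 } = 403/128
g(bbbbrrrbrrbr) = { 0,1,2,3,25/8,201/64 | 403/128,101/32,51/16,13/4,7/2,4 } = 805/256
g(bbbbrrrbrrbrr) = { 0,1,2,3,25/8,201/64 | 805/256,403/128,101/32,51/16,13/4,7/2,4 } = 1609/512

1609/512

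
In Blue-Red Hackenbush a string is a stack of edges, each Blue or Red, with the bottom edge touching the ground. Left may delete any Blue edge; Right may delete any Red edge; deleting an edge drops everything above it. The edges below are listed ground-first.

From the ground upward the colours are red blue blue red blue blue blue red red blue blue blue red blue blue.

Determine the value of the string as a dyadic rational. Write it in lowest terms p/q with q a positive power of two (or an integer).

-4489/16384

Recurse on prefixes of the 15-edge string red blue blue red blue blue blue red red blue blue blue red blue blue:
G_1 [r]  L=[∅]  R=[0]  — -1
G_2 [rb]  L=[-1]  R=[0]  — -1/2
G_3 [rbb]  L=[-1,-1/2]  R=[0]  — -1/4
G_4 [rbbr]  L=[-1,-1/2]  R=[-1/4,0]  — -3/8
G_5 [rbbrb]  L=[-1,-1/2,-3/8]  R=[-1/4,0]  — -5/16
G_6 [rbbrbb]  L=[-1,-1/2,-3/8,-5/16]  R=[-1/4,0]  — -9/32
G_7 [rbbrbbb]  L=[-1,-1/2,-3/8,-5/16,-9/32]  R=[-1/4,0]  — -17/64
G_8 [rbbrbbbr]  L=[-1,-1/2,-3/8,-5/16,-9/32]  R=[-17/64,-1/4,0]  — -35/128
G_9 [rbbrbbbrr]  L=[-1,-1/2,-3/8,-5/16,-9/32]  R=[-35/128,-17/64,-1/4,0]  — -71/256
G_10 [rbbrbbbrrb]  L=[-1,-1/2,-3/8,-5/16,-9/32,-71/256]  R=[-35/128,-17/64,-1/4,0]  — -141/512
G_11 [rbbrbbbrrbb]  L=[-1,-1/2,-3/8,-5/16,-9/32,-71/256,-141/512]  R=[-35/128,-17/64,-1/4,0]  — -281/1024
G_12 [rbbrbbbrrbbb]  L=[-1,-1/2,-3/8,-5/16,-9/32,-71/256,-141/512,-281/1024]  R=[-35/128,-17/64,-1/4,0]  — -561/2048
G_13 [rbbrbbbrrbbbr]  L=[-1,-1/2,-3/8,-5/16,-9/32,-71/256,-141/512,-281/1024]  R=[-561/2048,-35/128,-17/64,-1/4,0]  — -1123/4096
G_14 [rbbrbbbrrbbbrb]  L=[-1,-1/2,-3/8,-5/16,-9/32,-71/256,-141/512,-281/1024,-1123/4096]  R=[-561/2048,-35/128,-17/64,-1/4,0]  — -2245/8192
G_15 [rbbrbbbrrbbbrbb]  L=[-1,-1/2,-3/8,-5/16,-9/32,-71/256,-141/512,-281/1024,-1123/4096,-2245/8192]  R=[-561/2048,-35/128,-17/64,-1/4,0]  — -4489/16384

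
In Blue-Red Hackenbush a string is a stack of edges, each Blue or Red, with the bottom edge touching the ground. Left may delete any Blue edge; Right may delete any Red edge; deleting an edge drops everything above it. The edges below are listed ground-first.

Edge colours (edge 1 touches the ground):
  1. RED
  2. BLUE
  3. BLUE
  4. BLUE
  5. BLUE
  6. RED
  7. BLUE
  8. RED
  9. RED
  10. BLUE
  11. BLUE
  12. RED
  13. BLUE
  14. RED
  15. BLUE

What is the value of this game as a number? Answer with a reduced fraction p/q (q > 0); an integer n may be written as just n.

-1429/16384

R: Left { · }, Right { 0 } ⇒ simplest -1
RB: Left { -1 }, Right { 0 } ⇒ simplest -1/2
RBB: Left { -1,-1/2 }, Right { 0 } ⇒ simplest -1/4
RBBB: Left { -1,-1/2,-1/4 }, Right { 0 } ⇒ simplest -1/8
RBBBB: Left { -1,-1/2,-1/4,-1/8 }, Right { 0 } ⇒ simplest -1/16
RBBBBR: Left { -1,-1/2,-1/4,-1/8 }, Right { -1/16,0 } ⇒ simplest -3/32
RBBBBRB: Left { -1,-1/2,-1/4,-1/8,-3/32 }, Right { -1/16,0 } ⇒ simplest -5/64
RBBBBRBR: Left { -1,-1/2,-1/4,-1/8,-3/32 }, Right { -5/64,-1/16,0 } ⇒ simplest -11/128
RBBBBRBRR: Left { -1,-1/2,-1/4,-1/8,-3/32 }, Right { -11/128,-5/64,-1/16,0 } ⇒ simplest -23/256
RBBBBRBRRB: Left { -1,-1/2,-1/4,-1/8,-3/32,-23/256 }, Right { -11/128,-5/64,-1/16,0 } ⇒ simplest -45/512
RBBBBRBRRBB: Left { -1,-1/2,-1/4,-1/8,-3/32,-23/256,-45/512 }, Right { -11/128,-5/64,-1/16,0 } ⇒ simplest -89/1024
RBBBBRBRRBBR: Left { -1,-1/2,-1/4,-1/8,-3/32,-23/256,-45/512 }, Right { -89/1024,-11/128,-5/64,-1/16,0 } ⇒ simplest -179/2048
RBBBBRBRRBBRB: Left { -1,-1/2,-1/4,-1/8,-3/32,-23/256,-45/512,-179/2048 }, Right { -89/1024,-11/128,-5/64,-1/16,0 } ⇒ simplest -357/4096
RBBBBRBRRBBRBR: Left { -1,-1/2,-1/4,-1/8,-3/32,-23/256,-45/512,-179/2048 }, Right { -357/4096,-89/1024,-11/128,-5/64,-1/16,0 } ⇒ simplest -715/8192
RBBBBRBRRBBRBRB: Left { -1,-1/2,-1/4,-1/8,-3/32,-23/256,-45/512,-179/2048,-715/8192 }, Right { -357/4096,-89/1024,-11/128,-5/64,-1/16,0 } ⇒ simplest -1429/16384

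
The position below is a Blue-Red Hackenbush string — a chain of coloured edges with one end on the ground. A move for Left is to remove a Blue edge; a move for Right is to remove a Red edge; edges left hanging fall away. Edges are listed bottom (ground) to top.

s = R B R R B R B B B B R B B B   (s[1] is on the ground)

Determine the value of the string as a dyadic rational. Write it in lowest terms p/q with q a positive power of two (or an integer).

-6673/8192

R: Left { — }, Right { 0 } ⇒ simplest -1
RB: Left { -1 }, Right { 0 } ⇒ simplest -1/2
RBR: Left { -1 }, Right { -1/2, 0 } ⇒ simplest -3/4
RBRR: Left { -1 }, Right { -3/4, -1/2, 0 } ⇒ simplest -7/8
RBRRB: Left { -1, -7/8 }, Right { -3/4, -1/2, 0 } ⇒ simplest -13/16
RBRRBR: Left { -1, -7/8 }, Right { -13/16, -3/4, -1/2, 0 } ⇒ simplest -27/32
RBRRBRB: Left { -1, -7/8, -27/32 }, Right { -13/16, -3/4, -1/2, 0 } ⇒ simplest -53/64
RBRRBRBB: Left { -1, -7/8, -27/32, -53/64 }, Right { -13/16, -3/4, -1/2, 0 } ⇒ simplest -105/128
RBRRBRBBB: Left { -1, -7/8, -27/32, -53/64, -105/128 }, Right { -13/16, -3/4, -1/2, 0 } ⇒ simplest -209/256
RBRRBRBBBB: Left { -1, -7/8, -27/32, -53/64, -105/128, -209/256 }, Right { -13/16, -3/4, -1/2, 0 } ⇒ simplest -417/512
RBRRBRBBBBR: Left { -1, -7/8, -27/32, -53/64, -105/128, -209/256 }, Right { -417/512, -13/16, -3/4, -1/2, 0 } ⇒ simplest -835/1024
RBRRBRBBBBRB: Left { -1, -7/8, -27/32, -53/64, -105/128, -209/256, -835/1024 }, Right { -417/512, -13/16, -3/4, -1/2, 0 } ⇒ simplest -1669/2048
RBRRBRBBBBRBB: Left { -1, -7/8, -27/32, -53/64, -105/128, -209/256, -835/1024, -1669/2048 }, Right { -417/512, -13/16, -3/4, -1/2, 0 } ⇒ simplest -3337/4096
RBRRBRBBBBRBBB: Left { -1, -7/8, -27/32, -53/64, -105/128, -209/256, -835/1024, -1669/2048, -3337/4096 }, Right { -417/512, -13/16, -3/4, -1/2, 0 } ⇒ simplest -6673/8192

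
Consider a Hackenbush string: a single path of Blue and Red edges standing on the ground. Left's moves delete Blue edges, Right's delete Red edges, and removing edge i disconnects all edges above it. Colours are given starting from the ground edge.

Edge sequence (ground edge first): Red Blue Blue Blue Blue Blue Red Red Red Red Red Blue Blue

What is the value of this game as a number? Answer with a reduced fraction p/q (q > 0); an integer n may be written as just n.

1 of 13 · R · max L −∞ · min R 0 -> -1
2 of 13 · RB · max L -1 · min R 0 -> -1/2
3 of 13 · RBB · max L -1/2 · min R 0 -> -1/4
4 of 13 · RBBB · max L -1/4 · min R 0 -> -1/8
5 of 13 · RBBBB · max L -1/8 · min R 0 -> -1/16
6 of 13 · RBBBBB · max L -1/16 · min R 0 -> -1/32
7 of 13 · RBBBBBR · max L -1/16 · min R -1/32 -> -3/64
8 of 13 · RBBBBBRR · max L -1/16 · min R -3/64 -> -7/128
9 of 13 · RBBBBBRRR · max L -1/16 · min R -7/128 -> -15/256
10 of 13 · RBBBBBRRRR · max L -1/16 · min R -15/256 -> -31/512
11 of 13 · RBBBBBRRRRR · max L -1/16 · min R -31/512 -> -63/1024
12 of 13 · RBBBBBRRRRRB · max L -63/1024 · min R -31/512 -> -125/2048
13 of 13 · RBBBBBRRRRRBB · max L -125/2048 · min R -31/512 -> -249/4096

-249/4096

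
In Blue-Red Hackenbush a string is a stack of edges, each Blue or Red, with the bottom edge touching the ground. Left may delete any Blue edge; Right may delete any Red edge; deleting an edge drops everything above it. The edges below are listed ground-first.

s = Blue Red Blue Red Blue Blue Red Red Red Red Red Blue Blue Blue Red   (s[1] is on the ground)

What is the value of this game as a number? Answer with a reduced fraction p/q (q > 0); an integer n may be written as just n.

B: Left { 0 }, Right { ∅ } — simplest 1
BR: Left { 0 }, Right { 1 } — simplest 1/2
BRB: Left { 0, 1/2 }, Right { 1 } — simplest 3/4
BRBR: Left { 0, 1/2 }, Right { 3/4, 1 } — simplest 5/8
BRBRB: Left { 0, 1/2, 5/8 }, Right { 3/4, 1 } — simplest 11/16
BRBRBB: Left { 0, 1/2, 5/8, 11/16 }, Right { 3/4, 1 } — simplest 23/32
BRBRBBR: Left { 0, 1/2, 5/8, 11/16 }, Right { 23/32, 3/4, 1 } — simplest 45/64
BRBRBBRR: Left { 0, 1/2, 5/8, 11/16 }, Right { 45/64, 23/32, 3/4, 1 } — simplest 89/128
BRBRBBRRR: Left { 0, 1/2, 5/8, 11/16 }, Right { 89/128, 45/64, 23/32, 3/4, 1 } — simplest 177/256
BRBRBBRRRR: Left { 0, 1/2, 5/8, 11/16 }, Right { 177/256, 89/128, 45/64, 23/32, 3/4, 1 } — simplest 353/512
BRBRBBRRRRR: Left { 0, 1/2, 5/8, 11/16 }, Right { 353/512, 177/256, 89/128, 45/64, 23/32, 3/4, 1 } — simplest 705/1024
BRBRBBRRRRRB: Left { 0, 1/2, 5/8, 11/16, 705/1024 }, Right { 353/512, 177/256, 89/128, 45/64, 23/32, 3/4, 1 } — simplest 1411/2048
BRBRBBRRRRRBB: Left { 0, 1/2, 5/8, 11/16, 705/1024, 1411/2048 }, Right { 353/512, 177/256, 89/128, 45/64, 23/32, 3/4, 1 } — simplest 2823/4096
BRBRBBRRRRRBBB: Left { 0, 1/2, 5/8, 11/16, 705/1024, 1411/2048, 2823/4096 }, Right { 353/512, 177/256, 89/128, 45/64, 23/32, 3/4, 1 } — simplest 5647/8192
BRBRBBRRRRRBBBR: Left { 0, 1/2, 5/8, 11/16, 705/1024, 1411/2048, 2823/4096 }, Right { 5647/8192, 353/512, 177/256, 89/128, 45/64, 23/32, 3/4, 1 } — simplest 11293/16384

11293/16384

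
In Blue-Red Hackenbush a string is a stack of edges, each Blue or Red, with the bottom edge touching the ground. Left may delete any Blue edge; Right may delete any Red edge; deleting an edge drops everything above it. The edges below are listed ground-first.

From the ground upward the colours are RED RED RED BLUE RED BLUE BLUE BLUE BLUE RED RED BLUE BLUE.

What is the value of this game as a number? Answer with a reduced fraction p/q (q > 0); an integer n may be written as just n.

R: Left { — }, Right { 0 } gives simplest -1
RR: Left { — }, Right { -1; 0 } gives simplest -2
RRR: Left { — }, Right { -2; -1; 0 } gives simplest -3
RRRB: Left { -3 }, Right { -2; -1; 0 } gives simplest -5/2
RRRBR: Left { -3 }, Right { -5/2; -2; -1; 0 } gives simplest -11/4
RRRBRB: Left { -3; -11/4 }, Right { -5/2; -2; -1; 0 } gives simplest -21/8
RRRBRBB: Left { -3; -11/4; -21/8 }, Right { -5/2; -2; -1; 0 } gives simplest -41/16
RRRBRBBB: Left { -3; -11/4; -21/8; -41/16 }, Right { -5/2; -2; -1; 0 } gives simplest -81/32
RRRBRBBBB: Left { -3; -11/4; -21/8; -41/16; -81/32 }, Right { -5/2; -2; -1; 0 } gives simplest -161/64
RRRBRBBBBR: Left { -3; -11/4; -21/8; -41/16; -81/32 }, Right { -161/64; -5/2; -2; -1; 0 } gives simplest -323/128
RRRBRBBBBRR: Left { -3; -11/4; -21/8; -41/16; -81/32 }, Right { -323/128; -161/64; -5/2; -2; -1; 0 } gives simplest -647/256
RRRBRBBBBRRB: Left { -3; -11/4; -21/8; -41/16; -81/32; -647/256 }, Right { -323/128; -161/64; -5/2; -2; -1; 0 } gives simplest -1293/512
RRRBRBBBBRRBB: Left { -3; -11/4; -21/8; -41/16; -81/32; -647/256; -1293/512 }, Right { -323/128; -161/64; -5/2; -2; -1; 0 } gives simplest -2585/1024

-2585/1024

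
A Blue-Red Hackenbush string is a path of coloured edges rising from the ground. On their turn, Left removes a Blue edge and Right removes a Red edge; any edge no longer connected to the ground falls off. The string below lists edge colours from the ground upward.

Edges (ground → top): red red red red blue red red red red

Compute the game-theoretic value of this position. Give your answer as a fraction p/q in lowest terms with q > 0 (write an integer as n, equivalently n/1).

-127/32

edge 1 of 9 (red): { (no moves) | 0 } so -1
edge 2 of 9 (red): { (no moves) | -1 0 } so -2
edge 3 of 9 (red): { (no moves) | -2 -1 0 } so -3
edge 4 of 9 (red): { (no moves) | -3 -2 -1 0 } so -4
edge 5 of 9 (blue): { -4 | -3 -2 -1 0 } so -7/2
edge 6 of 9 (red): { -4 | -7/2 -3 -2 -1 0 } so -15/4
edge 7 of 9 (red): { -4 | -15/4 -7/2 -3 -2 -1 0 } so -31/8
edge 8 of 9 (red): { -4 | -31/8 -15/4 -7/2 -3 -2 -1 0 } so -63/16
edge 9 of 9 (red): { -4 | -63/16 -31/8 -15/4 -7/2 -3 -2 -1 0 } so -127/32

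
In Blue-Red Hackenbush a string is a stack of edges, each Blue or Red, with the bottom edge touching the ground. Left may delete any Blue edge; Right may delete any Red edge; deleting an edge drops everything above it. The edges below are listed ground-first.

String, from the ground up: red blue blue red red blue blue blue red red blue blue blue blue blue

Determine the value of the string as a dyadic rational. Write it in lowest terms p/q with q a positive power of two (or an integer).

-6337/16384

Prefix values for red blue blue red red blue blue blue red red blue blue blue blue blue via {L|R} + simplicity:
1 of 15 · r · max L −∞ · min R 0 = -1
2 of 15 · rb · max L -1 · min R 0 = -1/2
3 of 15 · rbb · max L -1/2 · min R 0 = -1/4
4 of 15 · rbbr · max L -1/2 · min R -1/4 = -3/8
5 of 15 · rbbrr · max L -1/2 · min R -3/8 = -7/16
6 of 15 · rbbrrb · max L -7/16 · min R -3/8 = -13/32
7 of 15 · rbbrrbb · max L -13/32 · min R -3/8 = -25/64
8 of 15 · rbbrrbbb · max L -25/64 · min R -3/8 = -49/128
9 of 15 · rbbrrbbbr · max L -25/64 · min R -49/128 = -99/256
10 of 15 · rbbrrbbbrr · max L -25/64 · min R -99/256 = -199/512
11 of 15 · rbbrrbbbrrb · max L -199/512 · min R -99/256 = -397/1024
12 of 15 · rbbrrbbbrrbb · max L -397/1024 · min R -99/256 = -793/2048
13 of 15 · rbbrrbbbrrbbb · max L -793/2048 · min R -99/256 = -1585/4096
14 of 15 · rbbrrbbbrrbbbb · max L -1585/4096 · min R -99/256 = -3169/8192
15 of 15 · rbbrrbbbrrbbbbb · max L -3169/8192 · min R -99/256 = -6337/16384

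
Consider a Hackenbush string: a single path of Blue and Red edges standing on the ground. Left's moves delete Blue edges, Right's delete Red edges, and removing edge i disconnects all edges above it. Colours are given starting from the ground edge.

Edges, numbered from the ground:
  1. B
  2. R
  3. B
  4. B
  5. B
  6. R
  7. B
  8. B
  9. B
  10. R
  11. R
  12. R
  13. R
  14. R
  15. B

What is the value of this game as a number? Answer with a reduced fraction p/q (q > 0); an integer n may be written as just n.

Build G(s[:k]) for k = 1..15, string s = B R B B B R B B B R R R R R B.
B: Left { 0 }, Right { (no moves) } ⇒ simplest 1
BR: Left { 0 }, Right { 1 } ⇒ simplest 1/2
BRB: Left { 0 1/2 }, Right { 1 } ⇒ simplest 3/4
BRBB: Left { 0 1/2 3/4 }, Right { 1 } ⇒ simplest 7/8
BRBBB: Left { 0 1/2 3/4 7/8 }, Right { 1 } ⇒ simplest 15/16
BRBBBR: Left { 0 1/2 3/4 7/8 }, Right { 15/16 1 } ⇒ simplest 29/32
BRBBBRB: Left { 0 1/2 3/4 7/8 29/32 }, Right { 15/16 1 } ⇒ simplest 59/64
BRBBBRBB: Left { 0 1/2 3/4 7/8 29/32 59/64 }, Right { 15/16 1 } ⇒ simplest 119/128
BRBBBRBBB: Left { 0 1/2 3/4 7/8 29/32 59/64 119/128 }, Right { 15/16 1 } ⇒ simplest 239/256
BRBBBRBBBR: Left { 0 1/2 3/4 7/8 29/32 59/64 119/128 }, Right { 239/256 15/16 1 } ⇒ simplest 477/512
BRBBBRBBBRR: Left { 0 1/2 3/4 7/8 29/32 59/64 119/128 }, Right { 477/512 239/256 15/16 1 } ⇒ simplest 953/1024
BRBBBRBBBRRR: Left { 0 1/2 3/4 7/8 29/32 59/64 119/128 }, Right { 953/1024 477/512 239/256 15/16 1 } ⇒ simplest 1905/2048
BRBBBRBBBRRRR: Left { 0 1/2 3/4 7/8 29/32 59/64 119/128 }, Right { 1905/2048 953/1024 477/512 239/256 15/16 1 } ⇒ simplest 3809/4096
BRBBBRBBBRRRRR: Left { 0 1/2 3/4 7/8 29/32 59/64 119/128 }, Right { 3809/4096 1905/2048 953/1024 477/512 239/256 15/16 1 } ⇒ simplest 7617/8192
BRBBBRBBBRRRRRB: Left { 0 1/2 3/4 7/8 29/32 59/64 119/128 7617/8192 }, Right { 3809/4096 1905/2048 953/1024 477/512 239/256 15/16 1 } ⇒ simplest 15235/16384

15235/16384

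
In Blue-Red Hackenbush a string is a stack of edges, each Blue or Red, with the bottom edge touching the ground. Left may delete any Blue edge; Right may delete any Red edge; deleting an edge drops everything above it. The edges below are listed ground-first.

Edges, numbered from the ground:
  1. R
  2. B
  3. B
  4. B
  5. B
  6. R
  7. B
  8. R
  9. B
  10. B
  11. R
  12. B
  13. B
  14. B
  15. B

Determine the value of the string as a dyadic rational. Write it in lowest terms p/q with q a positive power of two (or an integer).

Prefix values for R B B B B R B R B B R B B B B via {L|R} + simplicity:
value(R) = { · | 0 } gives -1
value(RB) = { -1 | 0 } gives -1/2
value(RBB) = { -1 -1/2 | 0 } gives -1/4
value(RBBB) = { -1 -1/2 -1/4 | 0 } gives -1/8
value(RBBBB) = { -1 -1/2 -1/4 -1/8 | 0 } gives -1/16
value(RBBBBR) = { -1 -1/2 -1/4 -1/8 | -1/16 0 } gives -3/32
value(RBBBBRB) = { -1 -1/2 -1/4 -1/8 -3/32 | -1/16 0 } gives -5/64
value(RBBBBRBR) = { -1 -1/2 -1/4 -1/8 -3/32 | -5/64 -1/16 0 } gives -11/128
value(RBBBBRBRB) = { -1 -1/2 -1/4 -1/8 -3/32 -11/128 | -5/64 -1/16 0 } gives -21/256
value(RBBBBRBRBB) = { -1 -1/2 -1/4 -1/8 -3/32 -11/128 -21/256 | -5/64 -1/16 0 } gives -41/512
value(RBBBBRBRBBR) = { -1 -1/2 -1/4 -1/8 -3/32 -11/128 -21/256 | -41/512 -5/64 -1/16 0 } gives -83/1024
value(RBBBBRBRBBRB) = { -1 -1/2 -1/4 -1/8 -3/32 -11/128 -21/256 -83/1024 | -41/512 -5/64 -1/16 0 } gives -165/2048
value(RBBBBRBRBBRBB) = { -1 -1/2 -1/4 -1/8 -3/32 -11/128 -21/256 -83/1024 -165/2048 | -41/512 -5/64 -1/16 0 } gives -329/4096
value(RBBBBRBRBBRBBB) = { -1 -1/2 -1/4 -1/8 -3/32 -11/128 -21/256 -83/1024 -165/2048 -329/4096 | -41/512 -5/64 -1/16 0 } gives -657/8192
value(RBBBBRBRBBRBBBB) = { -1 -1/2 -1/4 -1/8 -3/32 -11/128 -21/256 -83/1024 -165/2048 -329/4096 -657/8192 | -41/512 -5/64 -1/16 0 } gives -1313/16384

-1313/16384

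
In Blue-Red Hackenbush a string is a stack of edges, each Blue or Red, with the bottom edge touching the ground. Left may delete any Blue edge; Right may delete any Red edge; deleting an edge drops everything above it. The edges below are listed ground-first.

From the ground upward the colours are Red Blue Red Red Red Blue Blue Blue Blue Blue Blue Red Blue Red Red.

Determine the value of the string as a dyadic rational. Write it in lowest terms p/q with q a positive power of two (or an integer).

G(R) = {  | 0 } → -1
G(RB) = { -1 | 0 } → -1/2
G(RBR) = { -1 | -1/2 0 } → -3/4
G(RBRR) = { -1 | -3/4 -1/2 0 } → -7/8
G(RBRRR) = { -1 | -7/8 -3/4 -1/2 0 } → -15/16
G(RBRRRB) = { -1 -15/16 | -7/8 -3/4 -1/2 0 } → -29/32
G(RBRRRBB) = { -1 -15/16 -29/32 | -7/8 -3/4 -1/2 0 } → -57/64
G(RBRRRBBB) = { -1 -15/16 -29/32 -57/64 | -7/8 -3/4 -1/2 0 } → -113/128
G(RBRRRBBBB) = { -1 -15/16 -29/32 -57/64 -113/128 | -7/8 -3/4 -1/2 0 } → -225/256
G(RBRRRBBBBB) = { -1 -15/16 -29/32 -57/64 -113/128 -225/256 | -7/8 -3/4 -1/2 0 } → -449/512
G(RBRRRBBBBBB) = { -1 -15/16 -29/32 -57/64 -113/128 -225/256 -449/512 | -7/8 -3/4 -1/2 0 } → -897/1024
G(RBRRRBBBBBBR) = { -1 -15/16 -29/32 -57/64 -113/128 -225/256 -449/512 | -897/1024 -7/8 -3/4 -1/2 0 } → -1795/2048
G(RBRRRBBBBBBRB) = { -1 -15/16 -29/32 -57/64 -113/128 -225/256 -449/512 -1795/2048 | -897/1024 -7/8 -3/4 -1/2 0 } → -3589/4096
G(RBRRRBBBBBBRBR) = { -1 -15/16 -29/32 -57/64 -113/128 -225/256 -449/512 -1795/2048 | -3589/4096 -897/1024 -7/8 -3/4 -1/2 0 } → -7179/8192
G(RBRRRBBBBBBRBRR) = { -1 -15/16 -29/32 -57/64 -113/128 -225/256 -449/512 -1795/2048 | -7179/8192 -3589/4096 -897/1024 -7/8 -3/4 -1/2 0 } → -14359/16384

-14359/16384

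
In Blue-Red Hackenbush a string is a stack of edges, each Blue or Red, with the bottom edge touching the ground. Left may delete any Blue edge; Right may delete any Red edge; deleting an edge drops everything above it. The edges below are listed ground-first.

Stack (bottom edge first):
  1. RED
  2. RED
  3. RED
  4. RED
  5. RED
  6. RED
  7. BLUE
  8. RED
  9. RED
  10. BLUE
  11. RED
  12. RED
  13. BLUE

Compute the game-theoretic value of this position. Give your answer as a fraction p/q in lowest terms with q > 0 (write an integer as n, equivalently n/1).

-749/128

1 of 13 · R · max L −∞ · min R 0 ⇒ -1
2 of 13 · RR · max L −∞ · min R -1 ⇒ -2
3 of 13 · RRR · max L −∞ · min R -2 ⇒ -3
4 of 13 · RRRR · max L −∞ · min R -3 ⇒ -4
5 of 13 · RRRRR · max L −∞ · min R -4 ⇒ -5
6 of 13 · RRRRRR · max L −∞ · min R -5 ⇒ -6
7 of 13 · RRRRRRB · max L -6 · min R -5 ⇒ -11/2
8 of 13 · RRRRRRBR · max L -6 · min R -11/2 ⇒ -23/4
9 of 13 · RRRRRRBRR · max L -6 · min R -23/4 ⇒ -47/8
10 of 13 · RRRRRRBRRB · max L -47/8 · min R -23/4 ⇒ -93/16
11 of 13 · RRRRRRBRRBR · max L -47/8 · min R -93/16 ⇒ -187/32
12 of 13 · RRRRRRBRRBRR · max L -47/8 · min R -187/32 ⇒ -375/64
13 of 13 · RRRRRRBRRBRRB · max L -375/64 · min R -187/32 ⇒ -749/128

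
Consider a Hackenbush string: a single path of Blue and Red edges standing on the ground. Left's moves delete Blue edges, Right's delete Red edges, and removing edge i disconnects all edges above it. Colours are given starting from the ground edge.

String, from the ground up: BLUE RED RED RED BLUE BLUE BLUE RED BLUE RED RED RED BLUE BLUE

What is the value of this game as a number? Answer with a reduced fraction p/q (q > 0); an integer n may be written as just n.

1 of 14 · B · max L 0 · min R +∞ => 1
2 of 14 · BR · max L 0 · min R 1 => 1/2
3 of 14 · BRR · max L 0 · min R 1/2 => 1/4
4 of 14 · BRRR · max L 0 · min R 1/4 => 1/8
5 of 14 · BRRRB · max L 1/8 · min R 1/4 => 3/16
6 of 14 · BRRRBB · max L 3/16 · min R 1/4 => 7/32
7 of 14 · BRRRBBB · max L 7/32 · min R 1/4 => 15/64
8 of 14 · BRRRBBBR · max L 7/32 · min R 15/64 => 29/128
9 of 14 · BRRRBBBRB · max L 29/128 · min R 15/64 => 59/256
10 of 14 · BRRRBBBRBR · max L 29/128 · min R 59/256 => 117/512
11 of 14 · BRRRBBBRBRR · max L 29/128 · min R 117/512 => 233/1024
12 of 14 · BRRRBBBRBRRR · max L 29/128 · min R 233/1024 => 465/2048
13 of 14 · BRRRBBBRBRRRB · max L 465/2048 · min R 233/1024 => 931/4096
14 of 14 · BRRRBBBRBRRRBB · max L 931/4096 · min R 233/1024 => 1863/8192

1863/8192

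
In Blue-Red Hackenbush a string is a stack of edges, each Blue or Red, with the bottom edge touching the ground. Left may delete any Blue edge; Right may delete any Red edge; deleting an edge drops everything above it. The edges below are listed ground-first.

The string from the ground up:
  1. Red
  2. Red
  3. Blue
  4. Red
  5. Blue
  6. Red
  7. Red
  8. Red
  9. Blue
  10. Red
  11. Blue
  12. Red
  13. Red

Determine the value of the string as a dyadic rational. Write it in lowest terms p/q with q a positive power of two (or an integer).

Recurse on prefixes of the 13-edge string Red Red Blue Red Blue Red Red Red Blue Red Blue Red Red:
edge 1 of 13 (Red): { ∅ | 0 } => -1
edge 2 of 13 (Red): { ∅ | -1 0 } => -2
edge 3 of 13 (Blue): { -2 | -1 0 } => -3/2
edge 4 of 13 (Red): { -2 | -3/2 -1 0 } => -7/4
edge 5 of 13 (Blue): { -2 -7/4 | -3/2 -1 0 } => -13/8
edge 6 of 13 (Red): { -2 -7/4 | -13/8 -3/2 -1 0 } => -27/16
edge 7 of 13 (Red): { -2 -7/4 | -27/16 -13/8 -3/2 -1 0 } => -55/32
edge 8 of 13 (Red): { -2 -7/4 | -55/32 -27/16 -13/8 -3/2 -1 0 } => -111/64
edge 9 of 13 (Blue): { -2 -7/4 -111/64 | -55/32 -27/16 -13/8 -3/2 -1 0 } => -221/128
edge 10 of 13 (Red): { -2 -7/4 -111/64 | -221/128 -55/32 -27/16 -13/8 -3/2 -1 0 } => -443/256
edge 11 of 13 (Blue): { -2 -7/4 -111/64 -443/256 | -221/128 -55/32 -27/16 -13/8 -3/2 -1 0 } => -885/512
edge 12 of 13 (Red): { -2 -7/4 -111/64 -443/256 | -885/512 -221/128 -55/32 -27/16 -13/8 -3/2 -1 0 } => -1771/1024
edge 13 of 13 (Red): { -2 -7/4 -111/64 -443/256 | -1771/1024 -885/512 -221/128 -55/32 -27/16 -13/8 -3/2 -1 0 } => -3543/2048

-3543/2048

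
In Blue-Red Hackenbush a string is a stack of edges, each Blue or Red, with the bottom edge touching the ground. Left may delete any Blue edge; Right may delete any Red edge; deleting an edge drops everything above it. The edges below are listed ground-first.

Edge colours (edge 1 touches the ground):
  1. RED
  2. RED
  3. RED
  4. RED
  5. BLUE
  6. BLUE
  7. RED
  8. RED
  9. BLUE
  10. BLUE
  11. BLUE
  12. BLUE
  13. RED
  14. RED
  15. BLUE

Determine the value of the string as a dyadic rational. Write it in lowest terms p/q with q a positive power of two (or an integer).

Build G(s[:k]) for k = 1..15, string s = RED RED RED RED BLUE BLUE RED RED BLUE BLUE BLUE BLUE RED RED BLUE.
G(R) = { none | 0 } => -1
G(RR) = { none | -1,0 } => -2
G(RRR) = { none | -2,-1,0 } => -3
G(RRRR) = { none | -3,-2,-1,0 } => -4
G(RRRRB) = { -4 | -3,-2,-1,0 } => -7/2
G(RRRRBB) = { -4,-7/2 | -3,-2,-1,0 } => -13/4
G(RRRRBBR) = { -4,-7/2 | -13/4,-3,-2,-1,0 } => -27/8
G(RRRRBBRR) = { -4,-7/2 | -27/8,-13/4,-3,-2,-1,0 } => -55/16
G(RRRRBBRRB) = { -4,-7/2,-55/16 | -27/8,-13/4,-3,-2,-1,0 } => -109/32
G(RRRRBBRRBB) = { -4,-7/2,-55/16,-109/32 | -27/8,-13/4,-3,-2,-1,0 } => -217/64
G(RRRRBBRRBBB) = { -4,-7/2,-55/16,-109/32,-217/64 | -27/8,-13/4,-3,-2,-1,0 } => -433/128
G(RRRRBBRRBBBB) = { -4,-7/2,-55/16,-109/32,-217/64,-433/128 | -27/8,-13/4,-3,-2,-1,0 } => -865/256
G(RRRRBBRRBBBBR) = { -4,-7/2,-55/16,-109/32,-217/64,-433/128 | -865/256,-27/8,-13/4,-3,-2,-1,0 } => -1731/512
G(RRRRBBRRBBBBRR) = { -4,-7/2,-55/16,-109/32,-217/64,-433/128 | -1731/512,-865/256,-27/8,-13/4,-3,-2,-1,0 } => -3463/1024
G(RRRRBBRRBBBBRRB) = { -4,-7/2,-55/16,-109/32,-217/64,-433/128,-3463/1024 | -1731/512,-865/256,-27/8,-13/4,-3,-2,-1,0 } => -6925/2048

-6925/2048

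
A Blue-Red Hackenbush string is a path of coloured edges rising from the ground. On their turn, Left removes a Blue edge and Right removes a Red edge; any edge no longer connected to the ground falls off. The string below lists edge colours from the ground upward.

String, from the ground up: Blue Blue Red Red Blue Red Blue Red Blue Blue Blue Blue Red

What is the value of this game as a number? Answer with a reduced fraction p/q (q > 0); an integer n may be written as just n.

Build g(s[:k]) for k = 1..13, string s = Blue Blue Red Red Blue Red Blue Red Blue Blue Blue Blue Red.
edge 1 of 13 (Blue): { 0 | · } -> 1
edge 2 of 13 (Blue): { 0, 1 | · } -> 2
edge 3 of 13 (Red): { 0, 1 | 2 } -> 3/2
edge 4 of 13 (Red): { 0, 1 | 3/2, 2 } -> 5/4
edge 5 of 13 (Blue): { 0, 1, 5/4 | 3/2, 2 } -> 11/8
edge 6 of 13 (Red): { 0, 1, 5/4 | 11/8, 3/2, 2 } -> 21/16
edge 7 of 13 (Blue): { 0, 1, 5/4, 21/16 | 11/8, 3/2, 2 } -> 43/32
edge 8 of 13 (Red): { 0, 1, 5/4, 21/16 | 43/32, 11/8, 3/2, 2 } -> 85/64
edge 9 of 13 (Blue): { 0, 1, 5/4, 21/16, 85/64 | 43/32, 11/8, 3/2, 2 } -> 171/128
edge 10 of 13 (Blue): { 0, 1, 5/4, 21/16, 85/64, 171/128 | 43/32, 11/8, 3/2, 2 } -> 343/256
edge 11 of 13 (Blue): { 0, 1, 5/4, 21/16, 85/64, 171/128, 343/256 | 43/32, 11/8, 3/2, 2 } -> 687/512
edge 12 of 13 (Blue): { 0, 1, 5/4, 21/16, 85/64, 171/128, 343/256, 687/512 | 43/32, 11/8, 3/2, 2 } -> 1375/1024
edge 13 of 13 (Red): { 0, 1, 5/4, 21/16, 85/64, 171/128, 343/256, 687/512 | 1375/1024, 43/32, 11/8, 3/2, 2 } -> 2749/2048

2749/2048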